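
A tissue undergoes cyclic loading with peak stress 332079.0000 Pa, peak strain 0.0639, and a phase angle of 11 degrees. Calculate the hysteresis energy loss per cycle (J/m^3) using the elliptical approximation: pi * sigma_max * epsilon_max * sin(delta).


E_loss = pi * sigma_max * epsilon_max * sin(delta)
delta = 11 deg = 0.1920 rad
sin(delta) = 0.1908
E_loss = pi * 332079.0000 * 0.0639 * 0.1908
E_loss = 12720.1136


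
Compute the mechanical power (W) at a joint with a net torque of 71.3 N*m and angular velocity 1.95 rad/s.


P = M * omega
P = 71.3 * 1.95
P = 139.0350


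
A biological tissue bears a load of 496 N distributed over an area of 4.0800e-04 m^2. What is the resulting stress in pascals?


stress = F / A
stress = 496 / 4.0800e-04
stress = 1.2157e+06


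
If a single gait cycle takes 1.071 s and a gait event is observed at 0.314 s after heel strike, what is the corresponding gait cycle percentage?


pct = (event_time / cycle_time) * 100
pct = (0.314 / 1.071) * 100
ratio = 0.2932
pct = 29.3184


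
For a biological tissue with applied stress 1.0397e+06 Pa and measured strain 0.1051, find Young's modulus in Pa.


E = stress / strain
E = 1.0397e+06 / 0.1051
E = 9.8925e+06


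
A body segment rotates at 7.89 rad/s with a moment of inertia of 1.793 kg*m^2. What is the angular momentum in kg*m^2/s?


L = I * omega
L = 1.793 * 7.89
L = 14.1468


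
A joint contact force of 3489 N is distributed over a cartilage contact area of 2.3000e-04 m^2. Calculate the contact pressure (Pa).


P = F / A
P = 3489 / 2.3000e-04
P = 1.5170e+07


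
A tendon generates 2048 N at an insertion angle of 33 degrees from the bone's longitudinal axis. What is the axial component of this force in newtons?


F_eff = F_tendon * cos(theta)
theta = 33 deg = 0.5760 rad
cos(theta) = 0.8387
F_eff = 2048 * 0.8387
F_eff = 1717.5973


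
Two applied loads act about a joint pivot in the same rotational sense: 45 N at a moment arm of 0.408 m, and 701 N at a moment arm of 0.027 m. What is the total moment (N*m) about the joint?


M = F1 * d1 + F2 * d2
M = 45 * 0.408 + 701 * 0.027
M = 18.3600 + 18.9270
M = 37.2870


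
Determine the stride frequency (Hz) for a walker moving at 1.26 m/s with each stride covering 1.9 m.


f = v / stride_length
f = 1.26 / 1.9
f = 0.6632


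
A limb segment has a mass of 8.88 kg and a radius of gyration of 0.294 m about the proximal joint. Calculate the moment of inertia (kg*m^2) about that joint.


I = m * k^2
I = 8.88 * 0.294^2
k^2 = 0.0864
I = 0.7676


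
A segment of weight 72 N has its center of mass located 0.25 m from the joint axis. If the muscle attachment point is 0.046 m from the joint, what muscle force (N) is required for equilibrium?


F_muscle = W * d_load / d_muscle
F_muscle = 72 * 0.25 / 0.046
Numerator = 18.0000
F_muscle = 391.3043


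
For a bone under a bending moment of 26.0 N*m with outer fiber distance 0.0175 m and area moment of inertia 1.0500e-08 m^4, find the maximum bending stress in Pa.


sigma = M * c / I
sigma = 26.0 * 0.0175 / 1.0500e-08
M * c = 0.4550
sigma = 4.3333e+07


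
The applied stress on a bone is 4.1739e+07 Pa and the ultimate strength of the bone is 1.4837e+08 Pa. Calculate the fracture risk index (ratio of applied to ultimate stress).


FRI = applied / ultimate
FRI = 4.1739e+07 / 1.4837e+08
FRI = 0.2813


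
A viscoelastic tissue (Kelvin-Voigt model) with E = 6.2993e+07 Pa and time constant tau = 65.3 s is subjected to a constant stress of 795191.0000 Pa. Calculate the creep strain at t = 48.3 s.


epsilon(t) = (sigma/E) * (1 - exp(-t/tau))
sigma/E = 795191.0000 / 6.2993e+07 = 0.0126
exp(-t/tau) = exp(-48.3 / 65.3) = 0.4773
epsilon = 0.0126 * (1 - 0.4773)
epsilon = 0.0066


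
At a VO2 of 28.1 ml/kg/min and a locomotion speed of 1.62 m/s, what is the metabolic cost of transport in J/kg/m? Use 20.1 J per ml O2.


Power per kg = VO2 * 20.1 / 60
Power per kg = 28.1 * 20.1 / 60 = 9.4135 W/kg
Cost = power_per_kg / speed
Cost = 9.4135 / 1.62
Cost = 5.8108


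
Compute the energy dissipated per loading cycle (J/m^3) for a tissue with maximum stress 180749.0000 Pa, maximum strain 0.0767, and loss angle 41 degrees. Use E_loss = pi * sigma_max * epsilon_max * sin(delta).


E_loss = pi * sigma_max * epsilon_max * sin(delta)
delta = 41 deg = 0.7156 rad
sin(delta) = 0.6561
E_loss = pi * 180749.0000 * 0.0767 * 0.6561
E_loss = 28573.5405


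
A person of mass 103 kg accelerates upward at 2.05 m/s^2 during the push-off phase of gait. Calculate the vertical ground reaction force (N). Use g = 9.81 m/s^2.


GRF = m * (g + a)
GRF = 103 * (9.81 + 2.05)
GRF = 103 * 11.8600
GRF = 1221.5800


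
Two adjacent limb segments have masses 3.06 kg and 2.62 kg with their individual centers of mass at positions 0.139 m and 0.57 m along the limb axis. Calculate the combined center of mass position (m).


COM = (m1*x1 + m2*x2) / (m1 + m2)
COM = (3.06*0.139 + 2.62*0.57) / (3.06 + 2.62)
Numerator = 1.9187
Denominator = 5.6800
COM = 0.3378


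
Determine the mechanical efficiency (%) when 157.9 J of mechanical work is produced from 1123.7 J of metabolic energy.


eta = (W_mech / E_meta) * 100
eta = (157.9 / 1123.7) * 100
ratio = 0.1405
eta = 14.0518


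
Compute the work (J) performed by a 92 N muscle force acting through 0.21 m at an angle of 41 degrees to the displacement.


W = F * d * cos(theta)
theta = 41 deg = 0.7156 rad
cos(theta) = 0.7547
W = 92 * 0.21 * 0.7547
W = 14.5810


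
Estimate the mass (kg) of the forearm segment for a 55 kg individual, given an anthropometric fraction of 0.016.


m_segment = body_mass * fraction
m_segment = 55 * 0.016
m_segment = 0.8800


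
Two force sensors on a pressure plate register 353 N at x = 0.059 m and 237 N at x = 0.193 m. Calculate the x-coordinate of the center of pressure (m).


COP_x = (F1*x1 + F2*x2) / (F1 + F2)
COP_x = (353*0.059 + 237*0.193) / (353 + 237)
Numerator = 66.5680
Denominator = 590
COP_x = 0.1128


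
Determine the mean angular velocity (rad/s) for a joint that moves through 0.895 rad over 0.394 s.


omega = delta_theta / delta_t
omega = 0.895 / 0.394
omega = 2.2716


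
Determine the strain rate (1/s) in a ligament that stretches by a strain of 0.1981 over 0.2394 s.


strain_rate = delta_strain / delta_t
strain_rate = 0.1981 / 0.2394
strain_rate = 0.8275


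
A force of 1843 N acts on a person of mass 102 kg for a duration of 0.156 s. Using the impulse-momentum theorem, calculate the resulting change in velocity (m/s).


J = F * dt = 1843 * 0.156 = 287.5080 N*s
delta_v = J / m
delta_v = 287.5080 / 102
delta_v = 2.8187


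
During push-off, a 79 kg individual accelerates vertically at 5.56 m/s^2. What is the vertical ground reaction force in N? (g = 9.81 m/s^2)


GRF = m * (g + a)
GRF = 79 * (9.81 + 5.56)
GRF = 79 * 15.3700
GRF = 1214.2300


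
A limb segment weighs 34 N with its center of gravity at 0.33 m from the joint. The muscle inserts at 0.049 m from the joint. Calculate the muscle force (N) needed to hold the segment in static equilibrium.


F_muscle = W * d_load / d_muscle
F_muscle = 34 * 0.33 / 0.049
Numerator = 11.2200
F_muscle = 228.9796


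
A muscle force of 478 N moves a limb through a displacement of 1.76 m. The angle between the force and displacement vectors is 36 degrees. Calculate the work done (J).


W = F * d * cos(theta)
theta = 36 deg = 0.6283 rad
cos(theta) = 0.8090
W = 478 * 1.76 * 0.8090
W = 680.6098


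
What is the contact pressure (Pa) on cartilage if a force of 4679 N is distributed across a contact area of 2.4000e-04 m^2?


P = F / A
P = 4679 / 2.4000e-04
P = 1.9496e+07


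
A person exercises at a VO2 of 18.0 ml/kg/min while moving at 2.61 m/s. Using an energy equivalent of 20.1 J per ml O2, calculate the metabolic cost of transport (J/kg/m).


Power per kg = VO2 * 20.1 / 60
Power per kg = 18.0 * 20.1 / 60 = 6.0300 W/kg
Cost = power_per_kg / speed
Cost = 6.0300 / 2.61
Cost = 2.3103


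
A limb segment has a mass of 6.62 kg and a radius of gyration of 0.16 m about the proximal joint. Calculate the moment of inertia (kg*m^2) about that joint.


I = m * k^2
I = 6.62 * 0.16^2
k^2 = 0.0256
I = 0.1695


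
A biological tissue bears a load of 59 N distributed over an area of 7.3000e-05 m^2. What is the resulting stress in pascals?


stress = F / A
stress = 59 / 7.3000e-05
stress = 808219.1781


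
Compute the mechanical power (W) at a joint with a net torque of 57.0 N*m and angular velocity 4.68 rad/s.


P = M * omega
P = 57.0 * 4.68
P = 266.7600


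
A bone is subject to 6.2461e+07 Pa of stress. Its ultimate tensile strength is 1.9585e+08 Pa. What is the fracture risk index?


FRI = applied / ultimate
FRI = 6.2461e+07 / 1.9585e+08
FRI = 0.3189


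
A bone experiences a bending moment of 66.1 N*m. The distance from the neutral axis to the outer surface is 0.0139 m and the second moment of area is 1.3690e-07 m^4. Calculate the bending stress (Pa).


sigma = M * c / I
sigma = 66.1 * 0.0139 / 1.3690e-07
M * c = 0.9188
sigma = 6.7114e+06


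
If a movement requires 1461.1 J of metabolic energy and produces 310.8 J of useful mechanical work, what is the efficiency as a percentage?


eta = (W_mech / E_meta) * 100
eta = (310.8 / 1461.1) * 100
ratio = 0.2127
eta = 21.2716


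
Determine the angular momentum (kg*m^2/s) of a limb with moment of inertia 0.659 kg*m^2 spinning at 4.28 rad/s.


L = I * omega
L = 0.659 * 4.28
L = 2.8205


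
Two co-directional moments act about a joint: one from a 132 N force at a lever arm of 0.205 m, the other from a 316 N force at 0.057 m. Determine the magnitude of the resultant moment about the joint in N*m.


M = F1 * d1 + F2 * d2
M = 132 * 0.205 + 316 * 0.057
M = 27.0600 + 18.0120
M = 45.0720


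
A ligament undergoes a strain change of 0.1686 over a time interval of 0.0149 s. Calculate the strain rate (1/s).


strain_rate = delta_strain / delta_t
strain_rate = 0.1686 / 0.0149
strain_rate = 11.3154


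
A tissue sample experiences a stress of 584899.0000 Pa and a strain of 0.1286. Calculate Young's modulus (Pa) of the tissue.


E = stress / strain
E = 584899.0000 / 0.1286
E = 4.5482e+06


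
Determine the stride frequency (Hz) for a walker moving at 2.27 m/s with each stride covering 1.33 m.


f = v / stride_length
f = 2.27 / 1.33
f = 1.7068


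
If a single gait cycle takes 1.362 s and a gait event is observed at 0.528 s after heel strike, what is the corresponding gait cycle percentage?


pct = (event_time / cycle_time) * 100
pct = (0.528 / 1.362) * 100
ratio = 0.3877
pct = 38.7665


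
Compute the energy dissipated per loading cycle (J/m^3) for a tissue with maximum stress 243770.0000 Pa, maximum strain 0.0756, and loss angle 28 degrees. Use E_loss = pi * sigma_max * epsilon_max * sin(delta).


E_loss = pi * sigma_max * epsilon_max * sin(delta)
delta = 28 deg = 0.4887 rad
sin(delta) = 0.4695
E_loss = pi * 243770.0000 * 0.0756 * 0.4695
E_loss = 27180.7363


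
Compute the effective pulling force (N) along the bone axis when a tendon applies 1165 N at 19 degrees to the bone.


F_eff = F_tendon * cos(theta)
theta = 19 deg = 0.3316 rad
cos(theta) = 0.9455
F_eff = 1165 * 0.9455
F_eff = 1101.5291


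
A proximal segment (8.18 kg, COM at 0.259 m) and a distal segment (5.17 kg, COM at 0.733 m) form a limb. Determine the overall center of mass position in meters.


COM = (m1*x1 + m2*x2) / (m1 + m2)
COM = (8.18*0.259 + 5.17*0.733) / (8.18 + 5.17)
Numerator = 5.9082
Denominator = 13.3500
COM = 0.4426


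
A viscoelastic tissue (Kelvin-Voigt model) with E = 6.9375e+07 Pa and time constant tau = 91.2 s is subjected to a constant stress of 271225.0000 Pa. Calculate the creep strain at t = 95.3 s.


epsilon(t) = (sigma/E) * (1 - exp(-t/tau))
sigma/E = 271225.0000 / 6.9375e+07 = 0.0039
exp(-t/tau) = exp(-95.3 / 91.2) = 0.3517
epsilon = 0.0039 * (1 - 0.3517)
epsilon = 0.0025


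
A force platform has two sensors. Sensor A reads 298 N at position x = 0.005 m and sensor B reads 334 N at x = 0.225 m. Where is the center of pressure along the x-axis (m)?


COP_x = (F1*x1 + F2*x2) / (F1 + F2)
COP_x = (298*0.005 + 334*0.225) / (298 + 334)
Numerator = 76.6400
Denominator = 632
COP_x = 0.1213


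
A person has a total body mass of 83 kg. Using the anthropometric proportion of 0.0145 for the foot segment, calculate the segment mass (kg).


m_segment = body_mass * fraction
m_segment = 83 * 0.0145
m_segment = 1.2035


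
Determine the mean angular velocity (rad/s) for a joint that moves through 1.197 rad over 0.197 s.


omega = delta_theta / delta_t
omega = 1.197 / 0.197
omega = 6.0761


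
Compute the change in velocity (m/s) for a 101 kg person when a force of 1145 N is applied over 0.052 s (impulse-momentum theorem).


J = F * dt = 1145 * 0.052 = 59.5400 N*s
delta_v = J / m
delta_v = 59.5400 / 101
delta_v = 0.5895


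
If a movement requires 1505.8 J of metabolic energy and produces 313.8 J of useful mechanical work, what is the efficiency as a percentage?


eta = (W_mech / E_meta) * 100
eta = (313.8 / 1505.8) * 100
ratio = 0.2084
eta = 20.8394


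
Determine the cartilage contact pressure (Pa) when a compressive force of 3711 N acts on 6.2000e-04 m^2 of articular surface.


P = F / A
P = 3711 / 6.2000e-04
P = 5.9855e+06


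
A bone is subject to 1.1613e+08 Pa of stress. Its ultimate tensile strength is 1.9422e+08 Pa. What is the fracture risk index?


FRI = applied / ultimate
FRI = 1.1613e+08 / 1.9422e+08
FRI = 0.5979


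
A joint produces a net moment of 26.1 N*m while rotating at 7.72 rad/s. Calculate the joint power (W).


P = M * omega
P = 26.1 * 7.72
P = 201.4920


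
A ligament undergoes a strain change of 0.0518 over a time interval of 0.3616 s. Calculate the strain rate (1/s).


strain_rate = delta_strain / delta_t
strain_rate = 0.0518 / 0.3616
strain_rate = 0.1433


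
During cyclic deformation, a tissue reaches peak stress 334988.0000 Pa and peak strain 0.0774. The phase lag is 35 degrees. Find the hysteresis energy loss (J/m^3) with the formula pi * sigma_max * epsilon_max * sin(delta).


E_loss = pi * sigma_max * epsilon_max * sin(delta)
delta = 35 deg = 0.6109 rad
sin(delta) = 0.5736
E_loss = pi * 334988.0000 * 0.0774 * 0.5736
E_loss = 46720.9199


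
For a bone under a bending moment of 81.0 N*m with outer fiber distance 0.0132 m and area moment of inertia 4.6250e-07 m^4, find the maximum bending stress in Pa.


sigma = M * c / I
sigma = 81.0 * 0.0132 / 4.6250e-07
M * c = 1.0692
sigma = 2.3118e+06


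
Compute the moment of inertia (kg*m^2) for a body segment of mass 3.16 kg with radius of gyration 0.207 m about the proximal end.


I = m * k^2
I = 3.16 * 0.207^2
k^2 = 0.0428
I = 0.1354


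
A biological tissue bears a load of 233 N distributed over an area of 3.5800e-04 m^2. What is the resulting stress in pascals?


stress = F / A
stress = 233 / 3.5800e-04
stress = 650837.9888


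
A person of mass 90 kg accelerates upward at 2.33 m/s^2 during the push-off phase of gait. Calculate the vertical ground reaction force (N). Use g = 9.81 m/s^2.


GRF = m * (g + a)
GRF = 90 * (9.81 + 2.33)
GRF = 90 * 12.1400
GRF = 1092.6000


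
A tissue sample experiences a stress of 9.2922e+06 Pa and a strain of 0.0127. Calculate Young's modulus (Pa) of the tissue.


E = stress / strain
E = 9.2922e+06 / 0.0127
E = 7.3167e+08


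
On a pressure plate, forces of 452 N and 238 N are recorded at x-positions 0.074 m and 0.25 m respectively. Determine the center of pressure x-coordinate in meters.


COP_x = (F1*x1 + F2*x2) / (F1 + F2)
COP_x = (452*0.074 + 238*0.25) / (452 + 238)
Numerator = 92.9480
Denominator = 690
COP_x = 0.1347


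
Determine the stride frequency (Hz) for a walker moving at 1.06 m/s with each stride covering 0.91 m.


f = v / stride_length
f = 1.06 / 0.91
f = 1.1648


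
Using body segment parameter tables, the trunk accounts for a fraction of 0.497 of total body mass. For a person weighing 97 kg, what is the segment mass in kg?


m_segment = body_mass * fraction
m_segment = 97 * 0.497
m_segment = 48.2090


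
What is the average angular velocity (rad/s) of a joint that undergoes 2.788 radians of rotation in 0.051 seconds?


omega = delta_theta / delta_t
omega = 2.788 / 0.051
omega = 54.6667


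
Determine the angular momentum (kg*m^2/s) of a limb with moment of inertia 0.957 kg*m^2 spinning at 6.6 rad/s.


L = I * omega
L = 0.957 * 6.6
L = 6.3162


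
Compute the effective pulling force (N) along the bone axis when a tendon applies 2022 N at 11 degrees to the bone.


F_eff = F_tendon * cos(theta)
theta = 11 deg = 0.1920 rad
cos(theta) = 0.9816
F_eff = 2022 * 0.9816
F_eff = 1984.8502


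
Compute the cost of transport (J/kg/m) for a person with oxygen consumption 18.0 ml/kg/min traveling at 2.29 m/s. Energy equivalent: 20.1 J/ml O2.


Power per kg = VO2 * 20.1 / 60
Power per kg = 18.0 * 20.1 / 60 = 6.0300 W/kg
Cost = power_per_kg / speed
Cost = 6.0300 / 2.29
Cost = 2.6332


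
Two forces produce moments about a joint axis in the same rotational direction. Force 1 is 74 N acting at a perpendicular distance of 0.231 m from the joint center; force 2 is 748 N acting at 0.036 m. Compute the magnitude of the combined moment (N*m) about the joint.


M = F1 * d1 + F2 * d2
M = 74 * 0.231 + 748 * 0.036
M = 17.0940 + 26.9280
M = 44.0220


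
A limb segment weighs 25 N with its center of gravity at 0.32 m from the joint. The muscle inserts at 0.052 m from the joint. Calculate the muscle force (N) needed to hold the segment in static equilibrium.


F_muscle = W * d_load / d_muscle
F_muscle = 25 * 0.32 / 0.052
Numerator = 8.0000
F_muscle = 153.8462


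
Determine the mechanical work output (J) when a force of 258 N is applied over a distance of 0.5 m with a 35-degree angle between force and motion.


W = F * d * cos(theta)
theta = 35 deg = 0.6109 rad
cos(theta) = 0.8192
W = 258 * 0.5 * 0.8192
W = 105.6706


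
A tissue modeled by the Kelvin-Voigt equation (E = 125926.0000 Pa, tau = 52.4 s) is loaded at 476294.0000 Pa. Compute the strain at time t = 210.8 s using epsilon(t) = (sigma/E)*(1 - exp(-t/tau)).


epsilon(t) = (sigma/E) * (1 - exp(-t/tau))
sigma/E = 476294.0000 / 125926.0000 = 3.7823
exp(-t/tau) = exp(-210.8 / 52.4) = 0.0179
epsilon = 3.7823 * (1 - 0.0179)
epsilon = 3.7146


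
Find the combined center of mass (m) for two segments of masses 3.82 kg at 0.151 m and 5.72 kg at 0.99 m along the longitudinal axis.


COM = (m1*x1 + m2*x2) / (m1 + m2)
COM = (3.82*0.151 + 5.72*0.99) / (3.82 + 5.72)
Numerator = 6.2396
Denominator = 9.5400
COM = 0.6540


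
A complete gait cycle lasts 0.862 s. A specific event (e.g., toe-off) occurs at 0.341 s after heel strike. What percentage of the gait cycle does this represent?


pct = (event_time / cycle_time) * 100
pct = (0.341 / 0.862) * 100
ratio = 0.3956
pct = 39.5592


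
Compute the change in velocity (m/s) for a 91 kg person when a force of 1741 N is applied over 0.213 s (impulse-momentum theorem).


J = F * dt = 1741 * 0.213 = 370.8330 N*s
delta_v = J / m
delta_v = 370.8330 / 91
delta_v = 4.0751


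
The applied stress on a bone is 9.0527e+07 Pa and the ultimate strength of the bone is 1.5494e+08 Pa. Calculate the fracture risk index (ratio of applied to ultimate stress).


FRI = applied / ultimate
FRI = 9.0527e+07 / 1.5494e+08
FRI = 0.5843


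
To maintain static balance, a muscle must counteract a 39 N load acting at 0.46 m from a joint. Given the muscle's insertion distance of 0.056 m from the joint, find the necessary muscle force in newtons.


F_muscle = W * d_load / d_muscle
F_muscle = 39 * 0.46 / 0.056
Numerator = 17.9400
F_muscle = 320.3571


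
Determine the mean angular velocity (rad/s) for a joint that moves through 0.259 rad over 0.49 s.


omega = delta_theta / delta_t
omega = 0.259 / 0.49
omega = 0.5286


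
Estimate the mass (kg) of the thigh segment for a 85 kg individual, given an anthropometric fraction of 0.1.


m_segment = body_mass * fraction
m_segment = 85 * 0.1
m_segment = 8.5000


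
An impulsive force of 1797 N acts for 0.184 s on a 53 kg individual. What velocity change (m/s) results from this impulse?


J = F * dt = 1797 * 0.184 = 330.6480 N*s
delta_v = J / m
delta_v = 330.6480 / 53
delta_v = 6.2386


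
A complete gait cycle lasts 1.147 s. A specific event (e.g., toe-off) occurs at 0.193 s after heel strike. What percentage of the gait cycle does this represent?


pct = (event_time / cycle_time) * 100
pct = (0.193 / 1.147) * 100
ratio = 0.1683
pct = 16.8265


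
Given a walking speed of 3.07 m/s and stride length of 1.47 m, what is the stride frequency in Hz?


f = v / stride_length
f = 3.07 / 1.47
f = 2.0884


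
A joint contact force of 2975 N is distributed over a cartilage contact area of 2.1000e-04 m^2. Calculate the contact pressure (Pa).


P = F / A
P = 2975 / 2.1000e-04
P = 1.4167e+07


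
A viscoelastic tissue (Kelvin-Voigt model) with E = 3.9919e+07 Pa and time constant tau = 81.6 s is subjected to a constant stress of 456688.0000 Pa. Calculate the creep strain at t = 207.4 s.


epsilon(t) = (sigma/E) * (1 - exp(-t/tau))
sigma/E = 456688.0000 / 3.9919e+07 = 0.0114
exp(-t/tau) = exp(-207.4 / 81.6) = 0.0787
epsilon = 0.0114 * (1 - 0.0787)
epsilon = 0.0105


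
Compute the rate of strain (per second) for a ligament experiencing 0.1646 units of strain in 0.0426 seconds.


strain_rate = delta_strain / delta_t
strain_rate = 0.1646 / 0.0426
strain_rate = 3.8638


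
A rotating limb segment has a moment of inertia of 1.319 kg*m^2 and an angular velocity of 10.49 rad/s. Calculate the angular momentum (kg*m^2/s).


L = I * omega
L = 1.319 * 10.49
L = 13.8363


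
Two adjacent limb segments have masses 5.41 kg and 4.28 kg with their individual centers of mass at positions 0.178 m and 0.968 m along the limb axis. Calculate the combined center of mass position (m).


COM = (m1*x1 + m2*x2) / (m1 + m2)
COM = (5.41*0.178 + 4.28*0.968) / (5.41 + 4.28)
Numerator = 5.1060
Denominator = 9.6900
COM = 0.5269


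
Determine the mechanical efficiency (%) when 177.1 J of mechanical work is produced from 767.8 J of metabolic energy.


eta = (W_mech / E_meta) * 100
eta = (177.1 / 767.8) * 100
ratio = 0.2307
eta = 23.0659


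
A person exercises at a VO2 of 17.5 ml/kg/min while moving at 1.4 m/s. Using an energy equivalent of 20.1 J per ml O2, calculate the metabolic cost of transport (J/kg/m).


Power per kg = VO2 * 20.1 / 60
Power per kg = 17.5 * 20.1 / 60 = 5.8625 W/kg
Cost = power_per_kg / speed
Cost = 5.8625 / 1.4
Cost = 4.1875


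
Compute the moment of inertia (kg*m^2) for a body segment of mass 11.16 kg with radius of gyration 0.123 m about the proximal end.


I = m * k^2
I = 11.16 * 0.123^2
k^2 = 0.0151
I = 0.1688


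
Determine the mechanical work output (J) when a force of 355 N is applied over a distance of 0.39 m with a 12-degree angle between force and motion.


W = F * d * cos(theta)
theta = 12 deg = 0.2094 rad
cos(theta) = 0.9781
W = 355 * 0.39 * 0.9781
W = 135.4245


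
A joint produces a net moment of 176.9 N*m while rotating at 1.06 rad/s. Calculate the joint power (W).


P = M * omega
P = 176.9 * 1.06
P = 187.5140


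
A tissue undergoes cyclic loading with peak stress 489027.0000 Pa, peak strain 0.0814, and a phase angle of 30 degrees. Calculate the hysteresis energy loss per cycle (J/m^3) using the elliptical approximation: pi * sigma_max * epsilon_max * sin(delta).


E_loss = pi * sigma_max * epsilon_max * sin(delta)
delta = 30 deg = 0.5236 rad
sin(delta) = 0.5000
E_loss = pi * 489027.0000 * 0.0814 * 0.5000
E_loss = 62528.3718


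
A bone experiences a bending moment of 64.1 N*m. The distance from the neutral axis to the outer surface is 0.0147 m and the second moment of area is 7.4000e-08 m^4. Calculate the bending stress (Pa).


sigma = M * c / I
sigma = 64.1 * 0.0147 / 7.4000e-08
M * c = 0.9423
sigma = 1.2733e+07


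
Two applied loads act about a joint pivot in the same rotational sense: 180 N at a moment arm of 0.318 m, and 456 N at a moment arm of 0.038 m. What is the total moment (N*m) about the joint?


M = F1 * d1 + F2 * d2
M = 180 * 0.318 + 456 * 0.038
M = 57.2400 + 17.3280
M = 74.5680


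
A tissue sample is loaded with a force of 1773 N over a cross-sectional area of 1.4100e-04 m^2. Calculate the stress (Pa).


stress = F / A
stress = 1773 / 1.4100e-04
stress = 1.2574e+07


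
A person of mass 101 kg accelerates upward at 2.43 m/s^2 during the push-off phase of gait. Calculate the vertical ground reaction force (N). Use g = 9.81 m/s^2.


GRF = m * (g + a)
GRF = 101 * (9.81 + 2.43)
GRF = 101 * 12.2400
GRF = 1236.2400


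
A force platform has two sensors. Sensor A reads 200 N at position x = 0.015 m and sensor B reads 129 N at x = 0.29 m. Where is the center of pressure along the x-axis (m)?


COP_x = (F1*x1 + F2*x2) / (F1 + F2)
COP_x = (200*0.015 + 129*0.29) / (200 + 129)
Numerator = 40.4100
Denominator = 329
COP_x = 0.1228


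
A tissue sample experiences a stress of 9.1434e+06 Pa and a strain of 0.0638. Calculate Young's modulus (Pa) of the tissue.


E = stress / strain
E = 9.1434e+06 / 0.0638
E = 1.4331e+08


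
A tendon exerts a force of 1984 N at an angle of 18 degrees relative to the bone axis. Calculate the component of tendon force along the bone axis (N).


F_eff = F_tendon * cos(theta)
theta = 18 deg = 0.3142 rad
cos(theta) = 0.9511
F_eff = 1984 * 0.9511
F_eff = 1886.8961


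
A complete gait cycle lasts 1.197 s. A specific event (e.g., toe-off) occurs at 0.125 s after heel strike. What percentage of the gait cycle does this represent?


pct = (event_time / cycle_time) * 100
pct = (0.125 / 1.197) * 100
ratio = 0.1044
pct = 10.4428


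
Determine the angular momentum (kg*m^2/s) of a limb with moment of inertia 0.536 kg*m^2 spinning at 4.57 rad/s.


L = I * omega
L = 0.536 * 4.57
L = 2.4495


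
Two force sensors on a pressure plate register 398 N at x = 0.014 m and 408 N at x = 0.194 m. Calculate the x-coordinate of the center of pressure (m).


COP_x = (F1*x1 + F2*x2) / (F1 + F2)
COP_x = (398*0.014 + 408*0.194) / (398 + 408)
Numerator = 84.7240
Denominator = 806
COP_x = 0.1051


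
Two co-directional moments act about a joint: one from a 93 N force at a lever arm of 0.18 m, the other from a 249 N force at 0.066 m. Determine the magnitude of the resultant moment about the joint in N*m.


M = F1 * d1 + F2 * d2
M = 93 * 0.18 + 249 * 0.066
M = 16.7400 + 16.4340
M = 33.1740


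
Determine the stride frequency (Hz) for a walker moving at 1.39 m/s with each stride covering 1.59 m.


f = v / stride_length
f = 1.39 / 1.59
f = 0.8742


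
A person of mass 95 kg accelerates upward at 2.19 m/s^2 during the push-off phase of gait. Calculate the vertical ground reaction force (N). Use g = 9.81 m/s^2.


GRF = m * (g + a)
GRF = 95 * (9.81 + 2.19)
GRF = 95 * 12.0000
GRF = 1140.0000


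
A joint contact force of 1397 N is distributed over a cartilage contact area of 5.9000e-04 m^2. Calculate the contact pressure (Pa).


P = F / A
P = 1397 / 5.9000e-04
P = 2.3678e+06


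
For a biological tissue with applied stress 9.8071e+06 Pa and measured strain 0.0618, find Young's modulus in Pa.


E = stress / strain
E = 9.8071e+06 / 0.0618
E = 1.5869e+08


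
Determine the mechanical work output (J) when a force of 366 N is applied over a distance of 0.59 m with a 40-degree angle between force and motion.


W = F * d * cos(theta)
theta = 40 deg = 0.6981 rad
cos(theta) = 0.7660
W = 366 * 0.59 * 0.7660
W = 165.4196


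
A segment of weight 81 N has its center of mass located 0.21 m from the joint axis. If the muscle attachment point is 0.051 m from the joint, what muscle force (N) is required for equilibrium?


F_muscle = W * d_load / d_muscle
F_muscle = 81 * 0.21 / 0.051
Numerator = 17.0100
F_muscle = 333.5294


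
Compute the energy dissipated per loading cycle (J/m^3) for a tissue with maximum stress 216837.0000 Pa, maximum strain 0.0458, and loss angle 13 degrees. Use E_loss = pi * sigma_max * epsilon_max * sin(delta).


E_loss = pi * sigma_max * epsilon_max * sin(delta)
delta = 13 deg = 0.2269 rad
sin(delta) = 0.2250
E_loss = pi * 216837.0000 * 0.0458 * 0.2250
E_loss = 7018.3783


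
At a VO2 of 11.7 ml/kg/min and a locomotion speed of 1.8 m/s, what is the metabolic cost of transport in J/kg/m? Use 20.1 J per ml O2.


Power per kg = VO2 * 20.1 / 60
Power per kg = 11.7 * 20.1 / 60 = 3.9195 W/kg
Cost = power_per_kg / speed
Cost = 3.9195 / 1.8
Cost = 2.1775


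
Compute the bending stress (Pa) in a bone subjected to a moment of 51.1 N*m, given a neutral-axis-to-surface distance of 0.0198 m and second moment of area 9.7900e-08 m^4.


sigma = M * c / I
sigma = 51.1 * 0.0198 / 9.7900e-08
M * c = 1.0118
sigma = 1.0335e+07


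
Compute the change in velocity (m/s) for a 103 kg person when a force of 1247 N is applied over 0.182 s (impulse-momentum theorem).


J = F * dt = 1247 * 0.182 = 226.9540 N*s
delta_v = J / m
delta_v = 226.9540 / 103
delta_v = 2.2034


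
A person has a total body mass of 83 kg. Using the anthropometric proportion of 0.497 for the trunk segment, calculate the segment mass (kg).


m_segment = body_mass * fraction
m_segment = 83 * 0.497
m_segment = 41.2510


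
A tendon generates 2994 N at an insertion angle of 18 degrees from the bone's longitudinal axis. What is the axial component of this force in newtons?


F_eff = F_tendon * cos(theta)
theta = 18 deg = 0.3142 rad
cos(theta) = 0.9511
F_eff = 2994 * 0.9511
F_eff = 2847.4632


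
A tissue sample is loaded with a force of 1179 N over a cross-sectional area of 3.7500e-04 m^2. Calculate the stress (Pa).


stress = F / A
stress = 1179 / 3.7500e-04
stress = 3.1440e+06


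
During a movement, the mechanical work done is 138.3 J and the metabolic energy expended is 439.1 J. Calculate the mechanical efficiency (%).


eta = (W_mech / E_meta) * 100
eta = (138.3 / 439.1) * 100
ratio = 0.3150
eta = 31.4962


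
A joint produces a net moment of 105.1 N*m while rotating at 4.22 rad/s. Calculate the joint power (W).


P = M * omega
P = 105.1 * 4.22
P = 443.5220


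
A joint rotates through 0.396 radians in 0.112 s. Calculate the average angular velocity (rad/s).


omega = delta_theta / delta_t
omega = 0.396 / 0.112
omega = 3.5357


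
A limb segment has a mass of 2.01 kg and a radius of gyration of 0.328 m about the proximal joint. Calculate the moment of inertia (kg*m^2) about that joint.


I = m * k^2
I = 2.01 * 0.328^2
k^2 = 0.1076
I = 0.2162


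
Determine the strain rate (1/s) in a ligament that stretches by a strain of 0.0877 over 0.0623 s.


strain_rate = delta_strain / delta_t
strain_rate = 0.0877 / 0.0623
strain_rate = 1.4077


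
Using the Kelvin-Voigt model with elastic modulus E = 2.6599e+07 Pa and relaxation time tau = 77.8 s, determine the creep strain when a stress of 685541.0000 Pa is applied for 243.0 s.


epsilon(t) = (sigma/E) * (1 - exp(-t/tau))
sigma/E = 685541.0000 / 2.6599e+07 = 0.0258
exp(-t/tau) = exp(-243.0 / 77.8) = 0.0440
epsilon = 0.0258 * (1 - 0.0440)
epsilon = 0.0246


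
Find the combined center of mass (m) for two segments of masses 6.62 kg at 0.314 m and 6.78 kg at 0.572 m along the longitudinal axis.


COM = (m1*x1 + m2*x2) / (m1 + m2)
COM = (6.62*0.314 + 6.78*0.572) / (6.62 + 6.78)
Numerator = 5.9568
Denominator = 13.4000
COM = 0.4445


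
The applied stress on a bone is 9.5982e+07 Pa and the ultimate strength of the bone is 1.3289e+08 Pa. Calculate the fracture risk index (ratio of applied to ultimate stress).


FRI = applied / ultimate
FRI = 9.5982e+07 / 1.3289e+08
FRI = 0.7223


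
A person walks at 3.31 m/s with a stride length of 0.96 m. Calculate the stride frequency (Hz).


f = v / stride_length
f = 3.31 / 0.96
f = 3.4479


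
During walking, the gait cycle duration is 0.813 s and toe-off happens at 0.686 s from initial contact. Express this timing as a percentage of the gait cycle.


pct = (event_time / cycle_time) * 100
pct = (0.686 / 0.813) * 100
ratio = 0.8438
pct = 84.3788


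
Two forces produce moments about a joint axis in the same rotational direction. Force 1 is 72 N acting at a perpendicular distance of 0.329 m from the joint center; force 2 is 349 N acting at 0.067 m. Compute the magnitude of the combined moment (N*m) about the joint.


M = F1 * d1 + F2 * d2
M = 72 * 0.329 + 349 * 0.067
M = 23.6880 + 23.3830
M = 47.0710


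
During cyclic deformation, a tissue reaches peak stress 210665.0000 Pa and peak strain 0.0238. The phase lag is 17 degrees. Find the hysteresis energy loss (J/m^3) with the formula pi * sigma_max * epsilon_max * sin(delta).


E_loss = pi * sigma_max * epsilon_max * sin(delta)
delta = 17 deg = 0.2967 rad
sin(delta) = 0.2924
E_loss = pi * 210665.0000 * 0.0238 * 0.2924
E_loss = 4605.2643


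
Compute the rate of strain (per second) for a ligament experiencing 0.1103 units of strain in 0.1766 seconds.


strain_rate = delta_strain / delta_t
strain_rate = 0.1103 / 0.1766
strain_rate = 0.6246


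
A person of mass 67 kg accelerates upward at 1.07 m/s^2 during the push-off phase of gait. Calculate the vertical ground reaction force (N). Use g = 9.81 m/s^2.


GRF = m * (g + a)
GRF = 67 * (9.81 + 1.07)
GRF = 67 * 10.8800
GRF = 728.9600


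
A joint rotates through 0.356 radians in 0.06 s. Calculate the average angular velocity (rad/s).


omega = delta_theta / delta_t
omega = 0.356 / 0.06
omega = 5.9333


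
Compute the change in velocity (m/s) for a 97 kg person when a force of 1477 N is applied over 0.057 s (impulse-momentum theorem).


J = F * dt = 1477 * 0.057 = 84.1890 N*s
delta_v = J / m
delta_v = 84.1890 / 97
delta_v = 0.8679


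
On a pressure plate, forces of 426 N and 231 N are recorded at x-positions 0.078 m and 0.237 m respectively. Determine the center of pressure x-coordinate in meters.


COP_x = (F1*x1 + F2*x2) / (F1 + F2)
COP_x = (426*0.078 + 231*0.237) / (426 + 231)
Numerator = 87.9750
Denominator = 657
COP_x = 0.1339


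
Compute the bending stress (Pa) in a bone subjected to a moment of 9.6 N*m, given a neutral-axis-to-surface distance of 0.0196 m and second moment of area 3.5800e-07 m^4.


sigma = M * c / I
sigma = 9.6 * 0.0196 / 3.5800e-07
M * c = 0.1882
sigma = 525586.5922


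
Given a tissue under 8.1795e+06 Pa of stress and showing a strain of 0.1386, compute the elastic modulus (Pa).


E = stress / strain
E = 8.1795e+06 / 0.1386
E = 5.9015e+07


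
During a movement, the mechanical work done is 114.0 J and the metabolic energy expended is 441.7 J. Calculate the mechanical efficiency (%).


eta = (W_mech / E_meta) * 100
eta = (114.0 / 441.7) * 100
ratio = 0.2581
eta = 25.8094


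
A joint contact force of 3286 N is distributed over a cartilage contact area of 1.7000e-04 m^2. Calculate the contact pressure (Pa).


P = F / A
P = 3286 / 1.7000e-04
P = 1.9329e+07


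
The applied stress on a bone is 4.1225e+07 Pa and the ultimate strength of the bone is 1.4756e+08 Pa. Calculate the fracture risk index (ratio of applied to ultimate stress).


FRI = applied / ultimate
FRI = 4.1225e+07 / 1.4756e+08
FRI = 0.2794


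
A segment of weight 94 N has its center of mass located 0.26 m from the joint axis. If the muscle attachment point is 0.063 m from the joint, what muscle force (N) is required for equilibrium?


F_muscle = W * d_load / d_muscle
F_muscle = 94 * 0.26 / 0.063
Numerator = 24.4400
F_muscle = 387.9365


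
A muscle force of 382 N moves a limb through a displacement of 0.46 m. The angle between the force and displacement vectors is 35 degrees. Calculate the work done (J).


W = F * d * cos(theta)
theta = 35 deg = 0.6109 rad
cos(theta) = 0.8192
W = 382 * 0.46 * 0.8192
W = 143.9414


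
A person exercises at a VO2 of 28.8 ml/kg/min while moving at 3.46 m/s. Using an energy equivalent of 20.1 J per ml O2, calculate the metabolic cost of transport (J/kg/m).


Power per kg = VO2 * 20.1 / 60
Power per kg = 28.8 * 20.1 / 60 = 9.6480 W/kg
Cost = power_per_kg / speed
Cost = 9.6480 / 3.46
Cost = 2.7884


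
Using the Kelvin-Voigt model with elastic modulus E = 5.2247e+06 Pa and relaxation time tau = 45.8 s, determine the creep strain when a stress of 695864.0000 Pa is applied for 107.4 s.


epsilon(t) = (sigma/E) * (1 - exp(-t/tau))
sigma/E = 695864.0000 / 5.2247e+06 = 0.1332
exp(-t/tau) = exp(-107.4 / 45.8) = 0.0958
epsilon = 0.1332 * (1 - 0.0958)
epsilon = 0.1204


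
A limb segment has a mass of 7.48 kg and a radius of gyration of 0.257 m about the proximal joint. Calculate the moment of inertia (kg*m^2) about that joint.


I = m * k^2
I = 7.48 * 0.257^2
k^2 = 0.0660
I = 0.4940


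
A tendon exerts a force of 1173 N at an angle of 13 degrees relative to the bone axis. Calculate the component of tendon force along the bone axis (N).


F_eff = F_tendon * cos(theta)
theta = 13 deg = 0.2269 rad
cos(theta) = 0.9744
F_eff = 1173 * 0.9744
F_eff = 1142.9361


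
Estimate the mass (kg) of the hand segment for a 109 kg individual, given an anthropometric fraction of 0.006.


m_segment = body_mass * fraction
m_segment = 109 * 0.006
m_segment = 0.6540


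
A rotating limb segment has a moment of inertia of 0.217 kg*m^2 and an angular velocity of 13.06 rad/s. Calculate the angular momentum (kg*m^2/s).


L = I * omega
L = 0.217 * 13.06
L = 2.8340


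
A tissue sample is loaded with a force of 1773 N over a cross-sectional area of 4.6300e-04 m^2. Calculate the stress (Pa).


stress = F / A
stress = 1773 / 4.6300e-04
stress = 3.8294e+06


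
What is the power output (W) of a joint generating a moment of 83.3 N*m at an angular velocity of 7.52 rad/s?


P = M * omega
P = 83.3 * 7.52
P = 626.4160


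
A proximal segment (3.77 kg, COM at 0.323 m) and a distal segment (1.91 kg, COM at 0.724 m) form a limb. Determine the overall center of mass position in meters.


COM = (m1*x1 + m2*x2) / (m1 + m2)
COM = (3.77*0.323 + 1.91*0.724) / (3.77 + 1.91)
Numerator = 2.6006
Denominator = 5.6800
COM = 0.4578


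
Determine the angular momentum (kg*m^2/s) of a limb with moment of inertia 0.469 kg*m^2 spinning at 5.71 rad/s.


L = I * omega
L = 0.469 * 5.71
L = 2.6780


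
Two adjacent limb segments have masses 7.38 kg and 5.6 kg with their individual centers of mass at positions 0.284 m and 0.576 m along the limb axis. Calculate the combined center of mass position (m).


COM = (m1*x1 + m2*x2) / (m1 + m2)
COM = (7.38*0.284 + 5.6*0.576) / (7.38 + 5.6)
Numerator = 5.3215
Denominator = 12.9800
COM = 0.4100


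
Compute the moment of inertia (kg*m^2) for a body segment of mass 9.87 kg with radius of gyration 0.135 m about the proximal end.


I = m * k^2
I = 9.87 * 0.135^2
k^2 = 0.0182
I = 0.1799


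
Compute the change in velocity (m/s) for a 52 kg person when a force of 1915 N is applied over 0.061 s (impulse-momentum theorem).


J = F * dt = 1915 * 0.061 = 116.8150 N*s
delta_v = J / m
delta_v = 116.8150 / 52
delta_v = 2.2464


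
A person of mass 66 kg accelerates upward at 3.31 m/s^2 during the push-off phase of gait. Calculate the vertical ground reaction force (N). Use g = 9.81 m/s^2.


GRF = m * (g + a)
GRF = 66 * (9.81 + 3.31)
GRF = 66 * 13.1200
GRF = 865.9200


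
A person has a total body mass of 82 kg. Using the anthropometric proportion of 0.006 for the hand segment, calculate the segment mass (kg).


m_segment = body_mass * fraction
m_segment = 82 * 0.006
m_segment = 0.4920


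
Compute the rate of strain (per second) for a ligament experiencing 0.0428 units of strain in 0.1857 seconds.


strain_rate = delta_strain / delta_t
strain_rate = 0.0428 / 0.1857
strain_rate = 0.2305
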